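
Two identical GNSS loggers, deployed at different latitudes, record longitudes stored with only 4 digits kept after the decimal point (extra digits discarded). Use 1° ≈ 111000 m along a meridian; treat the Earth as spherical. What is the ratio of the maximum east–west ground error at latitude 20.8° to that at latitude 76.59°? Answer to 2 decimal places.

4.03

Truncating at 4 decimal places can drop up to a full unit in the last place, so the longitude may be off by as much as 0.0001°.
Error at 20.8° = 0.0001° × 111000 × cos 20.8° ≈ 11.1 × 0.9348 = 10.377 m.
Error at 76.59° = 0.0001° × 111000 × cos 76.59° ≈ 11.1 × 0.2319 = 2.5743 m.
The ratio reduces to cos 20.8° / cos 76.59° = 0.9348/0.2319 ≈ 4.0309.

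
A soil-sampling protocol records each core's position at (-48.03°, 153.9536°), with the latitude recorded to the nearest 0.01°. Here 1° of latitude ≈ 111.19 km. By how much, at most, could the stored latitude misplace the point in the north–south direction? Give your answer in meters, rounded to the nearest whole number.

Rounding to 2 decimal places leaves the latitude within ±0.005° of the true value.
Along the meridian that is 0.005° × 111190 m/° = 555.95 m.

556 meters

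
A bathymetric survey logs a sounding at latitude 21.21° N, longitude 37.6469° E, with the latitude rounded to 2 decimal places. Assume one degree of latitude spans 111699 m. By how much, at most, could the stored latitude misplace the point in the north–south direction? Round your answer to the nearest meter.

558 meters

Rounding to 2 decimal places leaves the latitude within ±0.005° of the true value.
North–south distance: 0.005° × 111699 m/° = 558.495 m.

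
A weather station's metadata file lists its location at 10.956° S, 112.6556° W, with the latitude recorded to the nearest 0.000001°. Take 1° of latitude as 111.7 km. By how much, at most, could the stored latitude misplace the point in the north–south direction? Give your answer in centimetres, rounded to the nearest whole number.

6 centimetres

Rounding to 6 decimal places leaves the latitude within ±5e-07° of the true value.
So the N–S error is at most 5e-07 × 111700 = 0.05585 m.
That is 0.05585 m = 5.585 cm.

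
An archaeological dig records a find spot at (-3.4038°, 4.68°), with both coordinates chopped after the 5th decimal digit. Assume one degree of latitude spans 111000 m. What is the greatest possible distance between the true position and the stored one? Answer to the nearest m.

Truncating at 5 decimal places can drop up to a full unit in the last place, so each coordinate may be off by as much as 1e-05°.
North–south component: 1e-05° × 111000 = 1.11 m.
E–W at 3.4038°: 1e-05° × 111000 × cos 3.4038° = 1e-05 × 111000 × 0.9982 ≈ 1.10804 m.
Worst case both components are at the extreme and orthogonal: √(1.11² + 1.10804²) ≈ 1.56839 m.

2 m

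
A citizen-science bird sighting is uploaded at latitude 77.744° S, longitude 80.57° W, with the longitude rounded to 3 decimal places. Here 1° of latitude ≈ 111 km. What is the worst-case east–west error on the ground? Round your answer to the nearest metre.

Rounding to 3 decimal places leaves the longitude within ±0.0005° of the true value.
One degree of longitude at 77.744° is 111000 × cos 77.744° ≈ 111000 × 0.2123 = 23563.1 m.
So at most 0.0005° × 23563.1 ≈ 11.7815 m east–west.

12 metres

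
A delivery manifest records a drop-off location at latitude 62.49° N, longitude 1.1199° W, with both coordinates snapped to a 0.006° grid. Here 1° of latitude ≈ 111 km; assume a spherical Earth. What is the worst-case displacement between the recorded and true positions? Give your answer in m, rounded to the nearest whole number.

367 m

With a 0.006° grid the true value lies within half a step, ±0.006°/2 = ±0.003°, of the stored one.
Latitude error → 0.003 × 111000 = 333 m along the meridian.
E–W at 62.49°: 0.003° × 111000 × cos 62.49° = 0.003 × 111000 × 0.4619 ≈ 153.814 m.
Worst case both components are at the extreme and orthogonal: √(333² + 153.814²) ≈ 366.807 m.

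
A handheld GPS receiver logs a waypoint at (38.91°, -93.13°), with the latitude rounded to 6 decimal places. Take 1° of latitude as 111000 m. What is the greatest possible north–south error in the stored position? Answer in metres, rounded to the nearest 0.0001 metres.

Rounding to 6 decimal places leaves the latitude within ±5e-07° of the true value.
So the N–S error is at most 5e-07 × 111000 = 0.0555 m.

0.0555 metres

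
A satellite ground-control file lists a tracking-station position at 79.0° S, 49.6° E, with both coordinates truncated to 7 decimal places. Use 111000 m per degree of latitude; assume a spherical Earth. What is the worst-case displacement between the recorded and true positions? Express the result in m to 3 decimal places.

Truncating at 7 decimal places can drop up to a full unit in the last place, so each coordinate may be off by as much as 1e-07°.
N–S: 1e-07° × 111000 m/° = 0.0111 m.
E–W at 79°: 1e-07° × 111000 × cos 79° = 1e-07 × 111000 × 0.1908 ≈ 0.00211798 m.
Combining orthogonally: (0.0111² + 0.00211798²)^½ ≈ 0.0113003 m.

0.011 m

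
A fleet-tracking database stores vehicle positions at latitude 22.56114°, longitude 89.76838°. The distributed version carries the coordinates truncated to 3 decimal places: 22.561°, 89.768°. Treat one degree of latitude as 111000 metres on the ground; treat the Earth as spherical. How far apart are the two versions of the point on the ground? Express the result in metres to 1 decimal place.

41.9 metres

Δlat = 22.56114 − 22.561 = +0.00014°; Δlon = 89.76838 − 89.768 = +0.00038°.
N–S: 0.00014° × 111000 m/° = 15.54 m.
East–west at this latitude: 0.00038° × 111000 × cos 22.561° ≈ 0.00038 × 102505 = 38.952 m.
Combined displacement = (15.54² + 38.952²)^½ ≈ 41.9375 m.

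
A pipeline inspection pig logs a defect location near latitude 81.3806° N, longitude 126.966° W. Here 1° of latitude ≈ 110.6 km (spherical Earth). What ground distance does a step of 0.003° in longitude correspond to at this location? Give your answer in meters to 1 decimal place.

0.003° of longitude at 81.3806° is 0.003 × 110600 × cos 81.3806° ≈ 0.003 × 16575.6 = 49.7269 m.

49.7 meters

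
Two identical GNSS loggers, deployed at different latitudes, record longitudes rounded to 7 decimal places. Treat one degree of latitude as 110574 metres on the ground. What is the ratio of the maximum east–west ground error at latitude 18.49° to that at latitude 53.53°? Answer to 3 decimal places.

1.596

Rounding to 7 decimal places leaves the longitude within ±5e-08° of the true value.
At 18.49°: 5e-08° × 110574 × cos 18.49° = 5e-08 × 110574 × 0.9484 ≈ 0.0052433 m.
At 53.53°: 5e-08° × 110574 × cos 53.53° = 5e-08 × 110574 × 0.5944 ≈ 0.0032863 m.
Ratio: 0.0052433 / 0.0032863 = cos 18.49° / cos 53.53° ≈ 1.5955.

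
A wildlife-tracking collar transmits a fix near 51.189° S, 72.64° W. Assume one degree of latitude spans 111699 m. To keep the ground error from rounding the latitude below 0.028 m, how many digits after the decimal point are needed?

7 decimal places

One degree of latitude covers 111699 m.
Rounding to N decimal places gives at most 0.5 × 10⁻ᴺ degrees of error, i.e. 0.5 × 10⁻ᴺ × 111699 m.
Setting 55849.5 × 10⁻ᴺ ≤ 0.028 gives 10ᴺ ≥ 1.995e+06, i.e. N ≥ 6.30.
At 6 places the error can reach 0.0558 m, but 7 places keeps it to 0.00558 m.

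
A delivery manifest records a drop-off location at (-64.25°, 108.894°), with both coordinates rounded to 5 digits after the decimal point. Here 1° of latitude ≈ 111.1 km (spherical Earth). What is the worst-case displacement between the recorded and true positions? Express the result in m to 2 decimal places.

0.61 m

Rounding to 5 decimal places leaves each coordinate within ±5e-06° of the true value.
N–S: 5e-06° × 111100 m/° = 0.5555 m.
Longitude error → 5e-06 × 111100 × cos 64.25° = 5e-06 × 111100 × 0.4344 ≈ 0.241334 m.
Combining orthogonally: (0.5555² + 0.241334²)^½ ≈ 0.605659 m.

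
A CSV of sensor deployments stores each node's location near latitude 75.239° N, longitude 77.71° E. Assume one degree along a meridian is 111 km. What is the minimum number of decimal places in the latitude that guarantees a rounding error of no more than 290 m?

One degree of latitude covers 111000 m.
With N decimal places the half-ulp bound is 0.5·10⁻ᴺ°, or 0.5·10⁻ᴺ × 111000 m on the ground.
Need 0.5 × 111000 × 10⁻ᴺ ≤ 290 → 10⁻ᴺ ≤ 5.225e-03, so N ≥ 2.28.
So 3 decimal places suffice (55.5 m); 2 would allow up to 555 m.

3 decimal places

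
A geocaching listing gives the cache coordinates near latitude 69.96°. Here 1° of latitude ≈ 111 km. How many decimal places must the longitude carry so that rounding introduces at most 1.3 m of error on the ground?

At 69.96° one degree of longitude covers 111000 × cos 69.96° ≈ 111000 × 0.3427 ≈ 38037 m.
Rounding to N decimal places gives at most 0.5 × 10⁻ᴺ degrees of error, i.e. 0.5 × 10⁻ᴺ × 38037 m.
Setting 19018.5 × 10⁻ᴺ ≤ 1.3 gives 10ᴺ ≥ 1.463e+04, i.e. N ≥ 4.17.
So 5 decimal places suffice (0.19 m); 4 would allow up to 1.9 m.

5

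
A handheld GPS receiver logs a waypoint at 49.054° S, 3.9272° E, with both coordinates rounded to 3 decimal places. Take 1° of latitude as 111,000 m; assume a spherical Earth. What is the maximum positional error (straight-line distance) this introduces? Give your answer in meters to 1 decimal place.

Rounding to 3 decimal places leaves each coordinate within ±0.0005° of the true value.
North–south component: 0.0005° × 111000 = 55.5 m.
East–west component at 49.054°: 0.0005° × 111000 × cos 49.054° ≈ 0.0005 × 72743.6 ≈ 36.3718 m.
Combining orthogonally: (55.5² + 36.3718²)^½ ≈ 66.3563 m.

66.4 meters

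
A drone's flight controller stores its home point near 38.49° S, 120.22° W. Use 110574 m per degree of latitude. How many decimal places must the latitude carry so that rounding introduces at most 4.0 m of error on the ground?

5

One degree of latitude covers 110574 m.
N decimal places → at most half a unit in the last place, 0.5 × 10⁻ᴺ° = 110574/2 × 10⁻ᴺ m.
Need 0.5 × 110574 × 10⁻ᴺ ≤ 4.0 → 10⁻ᴺ ≤ 7.235e-05, so N ≥ 4.14.
At 4 places the error can reach 5.53 m, but 5 places keeps it to 0.553 m.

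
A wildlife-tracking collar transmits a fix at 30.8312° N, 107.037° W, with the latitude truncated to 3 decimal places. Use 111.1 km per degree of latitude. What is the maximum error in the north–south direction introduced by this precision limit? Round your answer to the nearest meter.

111 meters

Truncating at 3 decimal places can drop up to a full unit in the last place, so the latitude may be off by as much as 0.001°.
Along the meridian that is 0.001° × 111100 m/° = 111.1 m.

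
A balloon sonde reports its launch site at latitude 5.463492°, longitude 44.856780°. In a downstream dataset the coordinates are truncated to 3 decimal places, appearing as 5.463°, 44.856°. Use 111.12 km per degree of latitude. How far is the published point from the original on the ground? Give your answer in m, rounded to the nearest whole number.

The latitude changed by +0.000492° and the longitude by +0.000780°.
North–south shift: 0.000492 × 111120 = 54.671 m.
East–west at this latitude: 0.000780° × 111120 × cos 5.463° ≈ 0.000780 × 110615 = 86.2799 m.
Hypotenuse of the two orthogonal shifts: √(54.671² + 86.2799²) = 102.143 m.

102 m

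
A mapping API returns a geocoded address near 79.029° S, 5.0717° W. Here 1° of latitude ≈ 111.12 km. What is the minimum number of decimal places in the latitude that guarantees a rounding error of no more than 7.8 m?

4 decimal places

One degree of latitude covers 111120 m.
Rounding to N decimal places gives at most 0.5 × 10⁻ᴺ degrees of error, i.e. 0.5 × 10⁻ᴺ × 111120 m.
Need 0.5 × 111120 × 10⁻ᴺ ≤ 7.8 → 10⁻ᴺ ≤ 1.404e-04, so N ≥ 3.85.
At 3 places the error can reach 55.6 m, but 4 places keeps it to 5.56 m.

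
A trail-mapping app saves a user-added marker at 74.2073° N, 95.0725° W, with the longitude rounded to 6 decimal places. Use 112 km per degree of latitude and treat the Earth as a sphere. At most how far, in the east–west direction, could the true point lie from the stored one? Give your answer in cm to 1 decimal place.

1.5 cm

Rounding to 6 decimal places leaves the longitude within ±5e-07° of the true value.
One degree of longitude at 74.2073° is 112000 × cos 74.2073° ≈ 112000 × 0.2722 = 30481.7 m.
So at most 5e-07° × 30481.7 ≈ 0.0152408 m east–west.
That is 0.0152408 m = 1.5241 cm.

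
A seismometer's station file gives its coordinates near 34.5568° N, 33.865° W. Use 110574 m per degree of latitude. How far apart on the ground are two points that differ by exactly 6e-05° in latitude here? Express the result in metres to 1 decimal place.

6.6 metres

Along a meridian 6e-05° is 6e-05 × 110574 = 6.63444 m.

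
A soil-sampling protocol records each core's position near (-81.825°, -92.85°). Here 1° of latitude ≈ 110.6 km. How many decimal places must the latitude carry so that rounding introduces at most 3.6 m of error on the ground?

One degree of latitude covers 110600 m.
N decimal places → at most half a unit in the last place, 0.5 × 10⁻ᴺ° = 110600/2 × 10⁻ᴺ m.
Need 0.5 × 110600 × 10⁻ᴺ ≤ 3.6 → 10⁻ᴺ ≤ 6.510e-05, so N ≥ 4.19.
So 5 decimal places suffice (0.553 m); 4 would allow up to 5.53 m.

5 decimal places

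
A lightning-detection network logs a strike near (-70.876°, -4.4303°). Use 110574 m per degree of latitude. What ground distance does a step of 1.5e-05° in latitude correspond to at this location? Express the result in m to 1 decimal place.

Along a meridian 1.5e-05° is 1.5e-05 × 110574 = 1.65861 m.

1.7 m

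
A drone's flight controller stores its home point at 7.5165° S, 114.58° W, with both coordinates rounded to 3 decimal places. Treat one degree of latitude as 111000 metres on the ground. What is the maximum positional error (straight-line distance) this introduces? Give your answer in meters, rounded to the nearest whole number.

78 meters

Rounding to 3 decimal places leaves each coordinate within ±0.0005° of the true value.
N–S: 0.0005° × 111000 m/° = 55.5 m.
East–west component at 7.5165°: 0.0005° × 111000 × cos 7.5165° ≈ 0.0005 × 110046 ≈ 55.0231 m.
The two errors are perpendicular, so the maximum displacement is √(55.5² + 55.0231²) ≈ 78.1524 m.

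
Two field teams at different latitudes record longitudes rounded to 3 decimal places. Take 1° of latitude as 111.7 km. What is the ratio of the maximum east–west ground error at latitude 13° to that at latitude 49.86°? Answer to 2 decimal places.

Rounding to 3 decimal places leaves the longitude within ±0.0005° of the true value.
Error at 13° = 0.0005° × 111700 × cos 13° ≈ 55.85 × 0.9744 = 54.419 m.
At 49.86°: 0.0005° × 111700 × cos 49.86° = 0.0005 × 111700 × 0.6447 ≈ 36.004 m.
Ratio: 54.419 / 36.004 = cos 13° / cos 49.86° ≈ 1.5115.

1.51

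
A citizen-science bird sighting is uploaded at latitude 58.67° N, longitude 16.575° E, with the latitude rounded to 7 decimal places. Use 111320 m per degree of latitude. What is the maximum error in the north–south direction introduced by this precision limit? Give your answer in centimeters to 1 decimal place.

Rounding to 7 decimal places leaves the latitude within ±5e-08° of the true value.
So the N–S error is at most 5e-08 × 111320 = 0.005566 m.
That is 0.005566 m = 0.5566 cm.

0.6 centimeters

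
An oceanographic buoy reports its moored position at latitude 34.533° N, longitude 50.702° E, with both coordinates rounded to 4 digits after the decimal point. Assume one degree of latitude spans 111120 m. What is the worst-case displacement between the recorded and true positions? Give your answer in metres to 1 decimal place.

7.2 metres

Rounding to 4 decimal places leaves each coordinate within ±5e-05° of the true value.
N–S: 5e-05° × 111120 m/° = 5.556 m.
East–west component at 34.533°: 5e-05° × 111120 × cos 34.533° ≈ 5e-05 × 91540.6 ≈ 4.57703 m.
Worst case both components are at the extreme and orthogonal: √(5.556² + 4.57703²) ≈ 7.1985 m.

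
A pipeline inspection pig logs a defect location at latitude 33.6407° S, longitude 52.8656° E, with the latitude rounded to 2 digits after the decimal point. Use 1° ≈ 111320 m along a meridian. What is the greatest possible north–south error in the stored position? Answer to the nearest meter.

557 meters

Rounding to 2 decimal places leaves the latitude within ±0.005° of the true value.
Along the meridian that is 0.005° × 111320 m/° = 556.6 m.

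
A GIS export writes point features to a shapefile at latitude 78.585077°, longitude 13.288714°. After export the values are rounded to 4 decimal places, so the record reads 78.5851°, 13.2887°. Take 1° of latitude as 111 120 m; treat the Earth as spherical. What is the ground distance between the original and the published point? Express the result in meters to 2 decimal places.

2.57 meters

The latitude changed by -0.000023° and the longitude by +0.000014°.
North–south shift: -0.000023 × 111120 = -2.55576 m.
East–west at this latitude: 0.000014° × 111120 × cos 78.5851° ≈ 0.000014 × 21992 = 0.307888 m.
Distance: √(2.55576² + 0.307888²) ≈ 2.57424 m.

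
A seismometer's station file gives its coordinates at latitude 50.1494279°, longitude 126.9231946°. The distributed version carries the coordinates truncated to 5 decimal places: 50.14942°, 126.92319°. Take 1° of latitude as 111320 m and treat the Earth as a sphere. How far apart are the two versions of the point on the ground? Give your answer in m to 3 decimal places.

0.939 m

The latitude changed by +0.0000079° and the longitude by +0.0000046°.
N–S: 0.0000079° × 111320 m/° = 0.879428 m.
East–west at this latitude: 0.0000046° × 111320 × cos 50.1494° ≈ 0.0000046 × 71332.5 = 0.328129 m.
Distance: √(0.879428² + 0.328129²) ≈ 0.938649 m.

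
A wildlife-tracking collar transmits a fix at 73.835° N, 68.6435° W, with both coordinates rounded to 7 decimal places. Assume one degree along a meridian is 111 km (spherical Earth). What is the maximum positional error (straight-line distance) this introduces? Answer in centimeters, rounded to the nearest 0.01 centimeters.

Rounding to 7 decimal places leaves each coordinate within ±5e-08° of the true value.
N–S: 5e-08° × 111000 m/° = 0.00555 m.
Longitude error → 5e-08 × 111000 × cos 73.835° = 5e-08 × 111000 × 0.2784 ≈ 0.00154514 m.
Worst case both components are at the extreme and orthogonal: √(0.00555² + 0.00154514²) ≈ 0.00576107 m.
That is 0.00576107 m = 0.57611 cm.

0.58 centimeters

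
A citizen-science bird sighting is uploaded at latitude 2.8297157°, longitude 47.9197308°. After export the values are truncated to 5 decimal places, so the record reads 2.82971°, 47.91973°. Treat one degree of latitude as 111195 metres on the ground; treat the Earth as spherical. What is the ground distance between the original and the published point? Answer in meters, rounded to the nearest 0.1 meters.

0.6 meters

The latitude changed by +0.0000057° and the longitude by +0.0000008°.
N–S: 0.0000057° × 111195 m/° = 0.633811 m.
East–west at this latitude: 0.0000008° × 111195 × cos 2.82971° ≈ 0.0000008 × 111059 = 0.0888475 m.
Hypotenuse of the two orthogonal shifts: √(0.633811² + 0.0888475²) = 0.640009 m.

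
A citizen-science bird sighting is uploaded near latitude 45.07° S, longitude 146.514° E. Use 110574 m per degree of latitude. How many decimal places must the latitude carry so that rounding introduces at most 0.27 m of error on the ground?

One degree of latitude covers 110574 m.
N decimal places → at most half a unit in the last place, 0.5 × 10⁻ᴺ° = 110574/2 × 10⁻ᴺ m.
Setting 55287 × 10⁻ᴺ ≤ 0.27 gives 10ᴺ ≥ 2.048e+05, i.e. N ≥ 5.31.
So 6 decimal places suffice (0.0553 m); 5 would allow up to 0.553 m.

6 decimal places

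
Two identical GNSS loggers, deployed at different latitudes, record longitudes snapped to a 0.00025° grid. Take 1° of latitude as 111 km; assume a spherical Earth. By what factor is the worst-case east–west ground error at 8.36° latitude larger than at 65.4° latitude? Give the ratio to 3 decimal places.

2.377

With a 0.00025° grid the true value lies within half a step, ±0.00025°/2 = ±0.000125°, of the stored one.
Error at 8.36° = 0.000125° × 111000 × cos 8.36° ≈ 13.875 × 0.9894 = 13.728 m.
At 65.4°: 0.000125° × 111000 × cos 65.4° = 0.000125 × 111000 × 0.4163 ≈ 5.7759 m.
Ratio: 13.728 / 5.7759 = cos 8.36° / cos 65.4° ≈ 2.3767.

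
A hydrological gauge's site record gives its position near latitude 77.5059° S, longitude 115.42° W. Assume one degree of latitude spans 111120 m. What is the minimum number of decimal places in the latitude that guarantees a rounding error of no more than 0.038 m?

7

One degree of latitude covers 111120 m.
Rounding to N decimal places gives at most 0.5 × 10⁻ᴺ degrees of error, i.e. 0.5 × 10⁻ᴺ × 111120 m.
Setting 55560 × 10⁻ᴺ ≤ 0.038 gives 10ᴺ ≥ 1.462e+06, i.e. N ≥ 6.16.
N = 6 would give 0.0556 m (too coarse); N = 7 gives 0.00556 m ≤ 0.038 m.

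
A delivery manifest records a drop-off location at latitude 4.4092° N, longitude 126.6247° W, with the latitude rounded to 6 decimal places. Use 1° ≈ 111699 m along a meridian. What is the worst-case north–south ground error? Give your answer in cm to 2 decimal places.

Rounding to 6 decimal places leaves the latitude within ±5e-07° of the true value.
North–south distance: 5e-07° × 111699 m/° = 0.0558495 m.
That is 0.0558495 m = 5.5849 cm.

5.58 cm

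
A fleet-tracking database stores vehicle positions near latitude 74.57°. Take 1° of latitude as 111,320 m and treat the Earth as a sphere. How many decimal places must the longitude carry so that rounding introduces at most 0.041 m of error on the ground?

6 decimal places

At 74.57° one degree of longitude covers 111320 × cos 74.57° ≈ 111320 × 0.2661 ≈ 29617.9 m.
N decimal places → at most half a unit in the last place, 0.5 × 10⁻ᴺ° = 29617.9/2 × 10⁻ᴺ m.
Need 0.5 × 29617.9 × 10⁻ᴺ ≤ 0.041 → 10⁻ᴺ ≤ 2.769e-06, so N ≥ 5.56.
So 6 decimal places suffice (0.0148 m); 5 would allow up to 0.148 m.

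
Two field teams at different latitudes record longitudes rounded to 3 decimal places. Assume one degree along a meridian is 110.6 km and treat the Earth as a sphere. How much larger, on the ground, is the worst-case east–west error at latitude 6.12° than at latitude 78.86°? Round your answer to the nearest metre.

44 metres

Rounding to 3 decimal places leaves the longitude within ±0.0005° of the true value.
Error at 6.12° = 0.0005° × 110600 × cos 6.12° ≈ 55.3 × 0.9943 = 54.985 m.
At 78.86°: 0.0005° × 110600 × cos 78.86° = 0.0005 × 110600 × 0.1932 ≈ 10.684 m.
So the lower-latitude error exceeds the higher by 54.985 − 10.684 = 44.3 m.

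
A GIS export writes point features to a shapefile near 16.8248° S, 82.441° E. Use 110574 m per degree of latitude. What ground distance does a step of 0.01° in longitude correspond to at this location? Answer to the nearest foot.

3472 feet

At 16.8248° a degree of longitude is 110574 × cos 16.8248° ≈ 105841 m, so 0.01° corresponds to 1058.41 m.
In feet: 1058.41 m ÷ 0.3048 ≈ 3472.5 ft.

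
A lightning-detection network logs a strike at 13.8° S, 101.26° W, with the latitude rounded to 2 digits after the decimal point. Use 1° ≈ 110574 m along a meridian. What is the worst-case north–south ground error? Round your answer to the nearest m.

553 m

Rounding to 2 decimal places leaves the latitude within ±0.005° of the true value.
Along the meridian that is 0.005° × 110574 m/° = 552.87 m.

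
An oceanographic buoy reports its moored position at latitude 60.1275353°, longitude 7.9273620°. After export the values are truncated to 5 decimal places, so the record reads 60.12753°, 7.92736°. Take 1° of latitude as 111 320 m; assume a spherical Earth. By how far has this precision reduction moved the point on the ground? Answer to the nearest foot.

2 feet

The latitude changed by +0.0000053° and the longitude by +0.0000020°.
North–south shift: 0.0000053 × 111320 = 0.589996 m.
E–W at 60.1275°: 0.0000020° × 111320 × cos 60.1275° = 0.0000020 × 111320 × 0.4981 ≈ 0.110891 m.
Hypotenuse of the two orthogonal shifts: √(0.589996² + 0.110891²) = 0.600327 m.
In feet: 0.600327 m ÷ 0.3048 ≈ 1.9696 ft.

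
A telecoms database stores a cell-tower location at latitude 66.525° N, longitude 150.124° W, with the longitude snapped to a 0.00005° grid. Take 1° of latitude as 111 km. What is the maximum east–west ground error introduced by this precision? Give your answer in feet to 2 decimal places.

3.63 feet

With a 0.00005° grid the true value lies within half a step, ±0.00005°/2 = ±2.5e-05°, of the stored one.
Parallels shrink by cos φ, so at 66.525° a degree of longitude is 111000 × 0.3983 ≈ 44216.7 m.
Maximum E–W displacement: 2.5e-05 × 44216.7 = 1.10542 m.
In feet: 1.10542 m ÷ 0.3048 ≈ 3.6267 ft.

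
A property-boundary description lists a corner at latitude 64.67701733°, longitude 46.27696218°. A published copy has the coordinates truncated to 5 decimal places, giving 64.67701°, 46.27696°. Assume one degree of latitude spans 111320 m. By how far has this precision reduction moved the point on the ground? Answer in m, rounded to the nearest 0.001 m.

0.823 m

The latitude changed by +0.00000733° and the longitude by +0.00000218°.
North–south shift: 0.00000733 × 111320 = 0.815976 m.
E–W at 64.677°: 0.00000218° × 111320 × cos 64.677° = 0.00000218 × 111320 × 0.4277 ≈ 0.103798 m.
Distance: √(0.815976² + 0.103798²) ≈ 0.822551 m.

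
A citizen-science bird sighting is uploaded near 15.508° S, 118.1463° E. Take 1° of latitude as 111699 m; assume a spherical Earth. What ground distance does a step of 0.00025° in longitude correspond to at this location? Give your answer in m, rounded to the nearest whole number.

27 m

0.00025° of longitude at 15.508° is 0.00025 × 111699 × cos 15.508° ≈ 0.00025 × 107632 = 26.9081 m.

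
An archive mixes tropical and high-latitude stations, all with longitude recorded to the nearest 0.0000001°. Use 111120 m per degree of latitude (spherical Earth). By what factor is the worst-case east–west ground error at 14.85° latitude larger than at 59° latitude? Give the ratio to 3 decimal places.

Rounding to 7 decimal places leaves the longitude within ±5e-08° of the true value.
Error at 14.85° = 5e-08° × 111120 × cos 14.85° ≈ 0.005556 × 0.9666 = 0.0053704 m.
At 59°: 5e-08° × 111120 × cos 59° = 5e-08 × 111120 × 0.5150 ≈ 0.0028616 m.
The ratio reduces to cos 14.85° / cos 59° = 0.9666/0.5150 ≈ 1.8768.

1.877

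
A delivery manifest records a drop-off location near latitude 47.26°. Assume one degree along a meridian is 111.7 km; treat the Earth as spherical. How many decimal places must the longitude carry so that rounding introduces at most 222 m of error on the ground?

3

At 47.26° one degree of longitude covers 111700 × cos 47.26° ≈ 111700 × 0.6787 ≈ 75807.7 m.
With N decimal places the half-ulp bound is 0.5·10⁻ᴺ°, or 0.5·10⁻ᴺ × 75807.7 m on the ground.
Need 0.5 × 75807.7 × 10⁻ᴺ ≤ 222 → 10⁻ᴺ ≤ 5.857e-03, so N ≥ 2.23.
So 3 decimal places suffice (37.9 m); 2 would allow up to 379 m.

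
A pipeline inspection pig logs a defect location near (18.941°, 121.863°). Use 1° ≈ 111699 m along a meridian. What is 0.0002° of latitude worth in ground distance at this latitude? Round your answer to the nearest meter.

22 meters

Along a meridian 0.0002° is 0.0002 × 111699 = 22.3398 m.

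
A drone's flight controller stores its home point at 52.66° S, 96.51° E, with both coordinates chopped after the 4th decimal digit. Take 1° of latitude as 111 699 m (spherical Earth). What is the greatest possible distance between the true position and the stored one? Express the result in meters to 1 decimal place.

Truncating at 4 decimal places can drop up to a full unit in the last place, so each coordinate may be off by as much as 0.0001°.
N–S: 0.0001° × 111699 m/° = 11.1699 m.
Longitude error → 0.0001 × 111699 × cos 52.66° = 0.0001 × 111699 × 0.6065 ≈ 6.77503 m.
Combining orthogonally: (11.1699² + 6.77503²)^½ ≈ 13.064 m.

13.1 meters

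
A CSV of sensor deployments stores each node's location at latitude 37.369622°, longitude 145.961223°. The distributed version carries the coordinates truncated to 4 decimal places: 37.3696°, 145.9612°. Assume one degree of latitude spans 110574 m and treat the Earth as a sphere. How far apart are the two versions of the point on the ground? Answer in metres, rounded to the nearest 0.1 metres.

3.2 metres

The latitude changed by +0.000022° and the longitude by +0.000023°.
N–S: 0.000022° × 110574 m/° = 2.43263 m.
East–west at this latitude: 0.000023° × 110574 × cos 37.3696° ≈ 0.000023 × 87877.2 = 2.02118 m.
Combined displacement = (2.43263² + 2.02118²)^½ ≈ 3.16273 m.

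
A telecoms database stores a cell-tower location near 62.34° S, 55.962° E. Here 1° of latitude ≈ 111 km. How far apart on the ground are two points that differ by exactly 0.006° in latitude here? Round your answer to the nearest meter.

0.006° × 111000 m/° = 666 m.

666 meters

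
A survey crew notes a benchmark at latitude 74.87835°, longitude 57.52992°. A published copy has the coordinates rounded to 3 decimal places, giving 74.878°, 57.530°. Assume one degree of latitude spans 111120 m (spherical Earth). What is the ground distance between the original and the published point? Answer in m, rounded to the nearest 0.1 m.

39.0 m

Δlat = 74.87835 − 74.878 = +0.00035°; Δlon = 57.52992 − 57.530 = -0.00008°.
North–south shift: 0.00035 × 111120 = 38.892 m.
E–W at 74.878°: -0.00008° × 111120 × cos 74.878° = -0.00008 × 111120 × 0.2609 ≈ -2.31908 m.
Combined displacement = (38.892² + 2.31908²)^½ ≈ 38.9611 m.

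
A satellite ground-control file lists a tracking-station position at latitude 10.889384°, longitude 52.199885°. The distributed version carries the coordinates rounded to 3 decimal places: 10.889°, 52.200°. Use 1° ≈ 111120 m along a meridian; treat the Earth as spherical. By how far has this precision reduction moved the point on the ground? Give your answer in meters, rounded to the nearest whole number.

44 meters

Δlat = 10.889384 − 10.889 = +0.000384°; Δlon = 52.199885 − 52.200 = -0.000115°.
North–south shift: 0.000384 × 111120 = 42.6701 m.
E–W at 10.889°: -0.000115° × 111120 × cos 10.889° = -0.000115 × 111120 × 0.9820 ≈ -12.5487 m.
Combined displacement = (42.6701² + 12.5487²)^½ ≈ 44.477 m.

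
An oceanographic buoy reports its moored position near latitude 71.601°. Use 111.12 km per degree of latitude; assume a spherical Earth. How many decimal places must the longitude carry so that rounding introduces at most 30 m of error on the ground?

At 71.601° one degree of longitude covers 111120 × cos 71.601° ≈ 111120 × 0.3156 ≈ 35073.1 m.
With N decimal places the half-ulp bound is 0.5·10⁻ᴺ°, or 0.5·10⁻ᴺ × 35073.1 m on the ground.
Need 0.5 × 35073.1 × 10⁻ᴺ ≤ 30 → 10⁻ᴺ ≤ 1.711e-03, so N ≥ 2.77.
At 2 places the error can reach 175 m, but 3 places keeps it to 17.5 m.

3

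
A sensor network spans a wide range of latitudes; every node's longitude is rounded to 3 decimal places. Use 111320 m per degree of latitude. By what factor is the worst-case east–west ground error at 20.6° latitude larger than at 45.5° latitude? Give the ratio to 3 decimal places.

Rounding to 3 decimal places leaves the longitude within ±0.0005° of the true value.
At 20.6°: 0.0005° × 111320 × cos 20.6° = 0.0005 × 111320 × 0.9361 ≈ 52.101 m.
Error at 45.5° = 0.0005° × 111320 × cos 45.5° ≈ 55.66 × 0.7009 = 39.013 m.
The ratio reduces to cos 20.6° / cos 45.5° = 0.9361/0.7009 ≈ 1.3355.

1.335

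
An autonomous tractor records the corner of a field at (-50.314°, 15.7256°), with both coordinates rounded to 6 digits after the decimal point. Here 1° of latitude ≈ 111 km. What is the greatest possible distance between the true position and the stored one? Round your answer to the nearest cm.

7 cm

Rounding to 6 decimal places leaves each coordinate within ±5e-07° of the true value.
North–south component: 5e-07° × 111000 = 0.0555 m.
E–W at 50.314°: 5e-07° × 111000 × cos 50.314° = 5e-07 × 111000 × 0.6386 ≈ 0.0354412 m.
The two errors are perpendicular, so the maximum displacement is √(0.0555² + 0.0354412²) ≈ 0.0658508 m.
That is 0.0658508 m = 6.5851 cm.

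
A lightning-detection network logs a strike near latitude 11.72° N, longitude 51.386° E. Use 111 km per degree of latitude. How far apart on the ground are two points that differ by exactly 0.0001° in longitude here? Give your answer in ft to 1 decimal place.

0.0001° of longitude at 11.72° is 0.0001 × 111000 × cos 11.72° ≈ 0.0001 × 108686 = 10.8686 m.
In feet: 10.8686 m ÷ 0.3048 ≈ 35.658 ft.

35.7 ft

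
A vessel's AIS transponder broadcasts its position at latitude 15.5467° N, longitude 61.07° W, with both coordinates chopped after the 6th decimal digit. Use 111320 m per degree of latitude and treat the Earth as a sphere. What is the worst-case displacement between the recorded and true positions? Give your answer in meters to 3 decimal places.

Truncating at 6 decimal places can drop up to a full unit in the last place, so each coordinate may be off by as much as 1e-06°.
Latitude error → 1e-06 × 111320 = 0.11132 m along the meridian.
East–west component at 15.5467°: 1e-06° × 111320 × cos 15.5467° ≈ 1e-06 × 107247 ≈ 0.107247 m.
The two errors are perpendicular, so the maximum displacement is √(0.11132² + 0.107247²) ≈ 0.154577 m.

0.155 meters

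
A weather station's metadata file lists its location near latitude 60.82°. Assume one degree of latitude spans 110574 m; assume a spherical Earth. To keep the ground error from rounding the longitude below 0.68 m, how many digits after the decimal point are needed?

At 60.82° one degree of longitude covers 110574 × cos 60.82° ≈ 110574 × 0.4876 ≈ 53910.9 m.
Rounding to N decimal places gives at most 0.5 × 10⁻ᴺ degrees of error, i.e. 0.5 × 10⁻ᴺ × 53910.9 m.
Setting 26955.4 × 10⁻ᴺ ≤ 0.68 gives 10ᴺ ≥ 3.964e+04, i.e. N ≥ 4.60.
N = 4 would give 2.7 m (too coarse); N = 5 gives 0.27 m ≤ 0.68 m.

5 decimal places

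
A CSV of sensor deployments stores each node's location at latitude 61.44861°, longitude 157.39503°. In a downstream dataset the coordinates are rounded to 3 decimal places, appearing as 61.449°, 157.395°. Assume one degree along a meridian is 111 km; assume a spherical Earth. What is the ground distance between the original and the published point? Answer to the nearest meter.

Δlat = 61.44861 − 61.449 = -0.00039°; Δlon = 157.39503 − 157.395 = +0.00003°.
N–S: -0.00039° × 111000 m/° = -43.29 m.
East–west at this latitude: 0.00003° × 111000 × cos 61.449° ≈ 0.00003 × 53051.4 = 1.59154 m.
Combined displacement = (43.29² + 1.59154²)^½ ≈ 43.3192 m.

43 meters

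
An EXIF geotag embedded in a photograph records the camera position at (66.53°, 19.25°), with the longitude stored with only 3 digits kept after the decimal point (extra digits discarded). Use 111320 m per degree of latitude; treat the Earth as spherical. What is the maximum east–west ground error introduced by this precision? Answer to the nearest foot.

Truncating at 3 decimal places can drop up to a full unit in the last place, so the longitude may be off by as much as 0.001°.
One degree of longitude at 66.53° is 111320 × cos 66.53° ≈ 111320 × 0.3983 = 44335.3 m.
So at most 0.001° × 44335.3 ≈ 44.3353 m east–west.
Converting: 44.3353 m × 3.2808 ft/m ≈ 145.46 ft.

145 feet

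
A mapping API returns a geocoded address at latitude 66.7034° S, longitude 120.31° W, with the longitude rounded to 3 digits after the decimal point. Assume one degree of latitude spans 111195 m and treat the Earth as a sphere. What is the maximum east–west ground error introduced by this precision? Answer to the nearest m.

22 m

Rounding to 3 decimal places leaves the longitude within ±0.0005° of the true value.
At latitude 66.7034° a degree of longitude spans 111195 m × cos 66.7034° = 111195 × 0.3955 ≈ 43976.6 m.
So at most 0.0005° × 43976.6 ≈ 21.9883 m east–west.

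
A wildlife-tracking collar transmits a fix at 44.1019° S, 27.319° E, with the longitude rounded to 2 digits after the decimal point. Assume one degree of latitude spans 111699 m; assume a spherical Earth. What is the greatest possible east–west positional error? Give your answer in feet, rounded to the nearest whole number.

1316 feet

Rounding to 2 decimal places leaves the longitude within ±0.005° of the true value.
At latitude 44.1019° a degree of longitude spans 111699 m × cos 44.1019° = 111699 × 0.7181 ≈ 80211.4 m.
Maximum E–W displacement: 0.005 × 80211.4 = 401.057 m.
In feet: 401.057 m ÷ 0.3048 ≈ 1315.8 ft.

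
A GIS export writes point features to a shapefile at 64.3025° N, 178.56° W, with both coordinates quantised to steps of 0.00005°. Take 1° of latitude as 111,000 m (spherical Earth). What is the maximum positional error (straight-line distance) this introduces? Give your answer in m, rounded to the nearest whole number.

3 m

With a 0.00005° grid the true value lies within half a step, ±0.00005°/2 = ±2.5e-05°, of the stored one.
N–S: 2.5e-05° × 111000 m/° = 2.775 m.
East–west component at 64.3025°: 2.5e-05° × 111000 × cos 64.3025° ≈ 2.5e-05 × 48131.8 ≈ 1.20329 m.
Combining orthogonally: (2.775² + 1.20329²)^½ ≈ 3.02466 m.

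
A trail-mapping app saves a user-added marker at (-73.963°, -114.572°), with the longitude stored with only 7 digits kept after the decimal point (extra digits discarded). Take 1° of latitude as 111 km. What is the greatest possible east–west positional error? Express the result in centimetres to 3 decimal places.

0.307 centimetres

Truncating at 7 decimal places can drop up to a full unit in the last place, so the longitude may be off by as much as 1e-07°.
One degree of longitude at 73.963° is 111000 × cos 73.963° ≈ 111000 × 0.2763 = 30664.6 m.
East–west error: 1e-07° × 30664.6 m/° ≈ 0.00306646 m.
That is 0.00306646 m = 0.30665 cm.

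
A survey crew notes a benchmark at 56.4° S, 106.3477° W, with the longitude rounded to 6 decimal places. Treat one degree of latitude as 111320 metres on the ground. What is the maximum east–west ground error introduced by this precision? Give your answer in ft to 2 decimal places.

Rounding to 6 decimal places leaves the longitude within ±5e-07° of the true value.
One degree of longitude at 56.4° is 111320 × cos 56.4° ≈ 111320 × 0.5534 = 61603.5 m.
East–west error: 5e-07° × 61603.5 m/° ≈ 0.0308018 m.
In feet: 0.0308018 m ÷ 0.3048 ≈ 0.10106 ft.

0.10 ft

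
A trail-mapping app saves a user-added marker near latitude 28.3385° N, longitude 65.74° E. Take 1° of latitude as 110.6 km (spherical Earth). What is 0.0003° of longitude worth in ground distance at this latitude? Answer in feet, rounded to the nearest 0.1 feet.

One degree of longitude here spans 110600 × cos 28.3385° = 110600 × 0.8802 ≈ 97345.5 m; 0.0003° of that is 29.2037 m.
Converting: 29.2037 m × 3.2808 ft/m ≈ 95.813 ft.

95.8 feet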